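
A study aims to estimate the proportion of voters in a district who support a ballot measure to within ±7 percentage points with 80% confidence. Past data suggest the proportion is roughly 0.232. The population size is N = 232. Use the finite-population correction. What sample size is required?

For a proportion with margin E = 0.07 at 80% confidence, z = 1.282.
n = p̂(1−p̂)(z/E)² = 0.232 × 0.768 × (1.282/0.07)² = 59.76 — call this n₀.
Finite-population correction with N = 232: n = n₀ / (1 + (n₀−1)/N) = 59.76 / 1.253 = 47.69
Round up: n = 48.

48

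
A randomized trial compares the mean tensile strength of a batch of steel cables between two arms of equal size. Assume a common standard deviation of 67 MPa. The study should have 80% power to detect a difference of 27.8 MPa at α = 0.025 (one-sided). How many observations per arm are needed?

For two equal groups, n per group = 2·((z_α + z_β)·σ/δ)².
z_α = 1.960; z_β = 0.842 (power 80%).
n = 2 × (2.802 × 67 / 27.8)² = 2 × 45.60 = 91.20
Round up: n = 92 per group.

92 per group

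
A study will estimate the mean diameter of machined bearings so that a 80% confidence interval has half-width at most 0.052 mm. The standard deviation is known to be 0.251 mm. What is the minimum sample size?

For a mean, the margin of error is E = z·σ/√n, so n = (zσ/E)².
At 80% confidence, z = 1.282.
n = (1.282 × 0.251 / 0.052)² = 38.29
Round up: n = 39.

39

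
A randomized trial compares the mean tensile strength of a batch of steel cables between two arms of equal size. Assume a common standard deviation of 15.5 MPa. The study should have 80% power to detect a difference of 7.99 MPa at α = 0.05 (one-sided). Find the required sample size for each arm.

47 per group

For two equal groups, n per group = 2·((z_α + z_β)·σ/δ)².
z_α = 1.645; z_β = 0.842 (power 80%).
n = 2 × (2.487 × 15.5 / 7.99)² = 2 × 23.28 = 46.56
Round up: n = 47 per group.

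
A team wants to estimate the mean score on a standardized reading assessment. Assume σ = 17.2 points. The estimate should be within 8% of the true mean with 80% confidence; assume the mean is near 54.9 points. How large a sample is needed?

For a mean, the margin of error is E = z·σ/√n, so n = (zσ/E)².
At 80% confidence, z = 1.282.
E = 8% of 54.9 = 4.392 points.
n = (1.282 × 17.2 / 4.392)² = 25.21
Round up: n = 26.

26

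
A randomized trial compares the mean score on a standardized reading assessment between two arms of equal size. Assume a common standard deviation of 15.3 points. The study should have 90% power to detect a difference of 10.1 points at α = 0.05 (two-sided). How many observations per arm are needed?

49 per group

For two equal groups, n per group = 2·((z_{α/2} + z_β)·σ/δ)².
z_{α/2} = 1.960; z_β = 1.282 (power 90%).
n = 2 × (3.242 × 15.3 / 10.1)² = 2 × 24.12 = 48.24
Round up: n = 49 per group.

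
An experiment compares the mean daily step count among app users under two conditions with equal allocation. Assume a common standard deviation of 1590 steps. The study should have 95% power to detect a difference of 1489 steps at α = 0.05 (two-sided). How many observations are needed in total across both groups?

For two equal groups, n per group = 2·((z_{α/2} + z_β)·σ/δ)².
z_{α/2} = 1.960; z_β = 1.645 (power 95%).
n = 2 × (3.605 × 1590 / 1489)² = 2 × 14.82 = 29.64
Round up: n = 30 per group.
Total across both groups: 2 × 30 = 60.

60 total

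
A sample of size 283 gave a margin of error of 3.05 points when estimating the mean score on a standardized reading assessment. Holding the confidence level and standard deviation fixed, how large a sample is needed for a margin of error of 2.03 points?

n = 639

Margin of error scales as 1/√n, so n₂ = n₁·(E₁/E₂)².
n₂ = 283 × (3.05/2.03)² = 283 × 2.257 = 638.73
Round up: n₂ = 639.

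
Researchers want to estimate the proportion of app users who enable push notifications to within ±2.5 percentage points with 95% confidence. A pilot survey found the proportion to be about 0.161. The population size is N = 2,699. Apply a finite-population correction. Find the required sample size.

For a proportion with margin E = 0.025 at 95% confidence, z = 1.960.
n = p̂(1−p̂)(z/E)² = 0.161 × 0.839 × (1.960/0.025)² = 830.27 — call this n₀.
Finite-population correction with N = 2,699: n = n₀ / (1 + (n₀−1)/N) = 830.27 / 1.307 = 635.25
Round up: n = 636.

636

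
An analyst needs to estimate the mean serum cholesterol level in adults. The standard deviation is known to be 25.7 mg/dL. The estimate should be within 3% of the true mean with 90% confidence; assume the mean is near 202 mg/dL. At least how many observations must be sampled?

49

For a mean, the margin of error is E = z·σ/√n, so n = (zσ/E)².
At 90% confidence, z = 1.645.
E = 3% of 202 = 6.06 mg/dL.
n = (1.645 × 25.7 / 6.06)² = 48.67
Round up: n = 49.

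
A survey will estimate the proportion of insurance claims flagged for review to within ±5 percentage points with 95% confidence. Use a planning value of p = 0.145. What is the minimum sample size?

For a proportion with margin E = 0.05 at 95% confidence, z = 1.960.
n = p̂(1−p̂)(z/E)² = 0.145 × 0.855 × (1.960/0.05)² = 190.50
Round up: n = 191.

191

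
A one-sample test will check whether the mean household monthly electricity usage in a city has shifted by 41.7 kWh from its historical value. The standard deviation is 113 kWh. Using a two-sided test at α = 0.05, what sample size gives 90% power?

78

For a one-sample z-test, n = ((z_{α/2} + z_β)·σ/δ)².
z_{α/2} = 1.960 (two-sided α = 0.05); z_β = 1.282 (power 90% → β = 0.1).
n = (3.242 × 113 / 41.7)² = 77.18
Round up: n = 78.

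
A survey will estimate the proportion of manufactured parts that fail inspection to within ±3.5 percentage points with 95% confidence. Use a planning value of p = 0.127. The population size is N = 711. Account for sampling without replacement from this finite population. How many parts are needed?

234

For a proportion with margin E = 0.035 at 95% confidence, z = 1.960.
n = p̂(1−p̂)(z/E)² = 0.127 × 0.873 × (1.960/0.035)² = 347.69 — call this n₀.
Finite-population correction with N = 711: n = n₀ / (1 + (n₀−1)/N) = 347.69 / 1.488 = 233.66
Round up: n = 234.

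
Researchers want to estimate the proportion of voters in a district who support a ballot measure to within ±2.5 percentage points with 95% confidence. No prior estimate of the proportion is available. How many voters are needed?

1537

For a proportion with margin E = 0.025 at 95% confidence, z = 1.960.
With no prior estimate, use p = 0.5, which maximizes p(1−p) at 0.25.
n = 0.25 × (z/E)² = 0.25 × (1.960/0.025)² = 1536.64
Round up: n = 1537.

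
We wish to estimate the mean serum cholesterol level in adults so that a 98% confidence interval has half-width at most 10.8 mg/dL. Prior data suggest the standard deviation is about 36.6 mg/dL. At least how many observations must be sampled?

For a mean, the margin of error is E = z·σ/√n, so n = (zσ/E)².
At 98% confidence, z = 2.326.
n = (2.326 × 36.6 / 10.8)² = 62.13
Round up: n = 63.

n = 63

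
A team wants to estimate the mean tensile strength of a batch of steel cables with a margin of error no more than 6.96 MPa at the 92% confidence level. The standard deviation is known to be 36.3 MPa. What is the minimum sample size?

For a mean, the margin of error is E = z·σ/√n, so n = (zσ/E)².
At 92% confidence, z = 1.751.
n = (1.751 × 36.3 / 6.96)² = 83.40
Round up: n = 84.

84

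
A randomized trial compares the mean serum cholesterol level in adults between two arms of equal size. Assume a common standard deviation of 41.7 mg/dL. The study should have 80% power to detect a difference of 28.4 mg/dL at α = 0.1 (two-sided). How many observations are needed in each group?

27 per group

For two equal groups, n per group = 2·((z_{α/2} + z_β)·σ/δ)².
z_{α/2} = 1.645; z_β = 0.842 (power 80%).
n = 2 × (2.487 × 41.7 / 28.4)² = 2 × 13.33 = 26.66
Round up: n = 27 per group.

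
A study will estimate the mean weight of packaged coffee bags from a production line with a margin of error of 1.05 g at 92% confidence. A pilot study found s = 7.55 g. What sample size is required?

For a mean, the margin of error is E = z·σ/√n, so n = (zσ/E)².
At 92% confidence, z = 1.751.
n = (1.751 × 7.55 / 1.05)² = 158.52
Round up: n = 159.

159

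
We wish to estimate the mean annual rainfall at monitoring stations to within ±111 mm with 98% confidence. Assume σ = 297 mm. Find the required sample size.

39

For a mean, the margin of error is E = z·σ/√n, so n = (zσ/E)².
At 98% confidence, z = 2.326.
n = (2.326 × 297 / 111)² = 38.73
Round up: n = 39.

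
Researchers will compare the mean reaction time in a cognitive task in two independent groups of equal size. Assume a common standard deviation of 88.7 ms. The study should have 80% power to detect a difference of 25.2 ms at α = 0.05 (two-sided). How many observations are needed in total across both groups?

For two equal groups, n per group = 2·((z_{α/2} + z_β)·σ/δ)².
z_{α/2} = 1.960; z_β = 0.842 (power 80%).
n = 2 × (2.802 × 88.7 / 25.2)² = 2 × 97.27 = 194.54
Round up: n = 195 per group.
Total across both groups: 2 × 195 = 390.

390 total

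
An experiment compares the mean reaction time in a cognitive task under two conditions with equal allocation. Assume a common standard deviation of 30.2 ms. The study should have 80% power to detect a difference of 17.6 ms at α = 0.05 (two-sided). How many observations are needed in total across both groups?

94 total

For two equal groups, n per group = 2·((z_{α/2} + z_β)·σ/δ)².
z_{α/2} = 1.960; z_β = 0.842 (power 80%).
n = 2 × (2.802 × 30.2 / 17.6)² = 2 × 23.12 = 46.24
Round up: n = 47 per group.
Total across both groups: 2 × 47 = 94.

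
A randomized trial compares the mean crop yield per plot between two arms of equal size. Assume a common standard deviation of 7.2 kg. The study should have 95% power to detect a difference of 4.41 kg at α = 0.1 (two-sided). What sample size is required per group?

58 per group

For two equal groups, n per group = 2·((z_{α/2} + z_β)·σ/δ)².
z_{α/2} = 1.645; z_β = 1.645 (power 95%).
n = 2 × (3.290 × 7.2 / 4.41)² = 2 × 28.85 = 57.70
Round up: n = 58 per group.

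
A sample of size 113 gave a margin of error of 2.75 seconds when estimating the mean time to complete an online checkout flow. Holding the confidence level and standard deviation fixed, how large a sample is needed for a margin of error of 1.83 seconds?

Margin of error scales as 1/√n, so n₂ = n₁·(E₁/E₂)².
n₂ = 113 × (2.75/1.83)² = 113 × 2.258 = 255.15
Round up: n₂ = 256.

256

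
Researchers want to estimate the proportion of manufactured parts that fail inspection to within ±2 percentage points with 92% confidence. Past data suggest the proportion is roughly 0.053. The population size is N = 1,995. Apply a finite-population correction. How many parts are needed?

For a proportion with margin E = 0.02 at 92% confidence, z = 1.751.
n = p̂(1−p̂)(z/E)² = 0.053 × 0.947 × (1.751/0.02)² = 384.71 — call this n₀.
Finite-population correction with N = 1,995: n = n₀ / (1 + (n₀−1)/N) = 384.71 / 1.192 = 322.74
Round up: n = 323.

323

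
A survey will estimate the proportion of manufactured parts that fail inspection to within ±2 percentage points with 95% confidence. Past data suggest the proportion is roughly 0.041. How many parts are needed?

378

For a proportion with margin E = 0.02 at 95% confidence, z = 1.960.
n = p̂(1−p̂)(z/E)² = 0.041 × 0.959 × (1.960/0.02)² = 377.62
Round up: n = 378.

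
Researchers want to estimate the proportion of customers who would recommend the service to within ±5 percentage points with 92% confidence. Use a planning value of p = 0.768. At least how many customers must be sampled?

219

For a proportion with margin E = 0.05 at 92% confidence, z = 1.751.
n = p̂(1−p̂)(z/E)² = 0.768 × 0.232 × (1.751/0.05)² = 218.52
Round up: n = 219.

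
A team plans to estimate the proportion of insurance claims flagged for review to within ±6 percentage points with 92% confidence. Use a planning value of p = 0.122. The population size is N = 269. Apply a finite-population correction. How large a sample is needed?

69

For a proportion with margin E = 0.06 at 92% confidence, z = 1.751.
n = p̂(1−p̂)(z/E)² = 0.122 × 0.878 × (1.751/0.06)² = 91.23 — call this n₀.
Finite-population correction with N = 269: n = n₀ / (1 + (n₀−1)/N) = 91.23 / 1.335 = 68.34
Round up: n = 69.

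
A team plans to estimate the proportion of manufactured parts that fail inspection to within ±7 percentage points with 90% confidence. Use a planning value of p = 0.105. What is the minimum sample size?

For a proportion with margin E = 0.07 at 90% confidence, z = 1.645.
n = p̂(1−p̂)(z/E)² = 0.105 × 0.895 × (1.645/0.07)² = 51.90
Round up: n = 52.

52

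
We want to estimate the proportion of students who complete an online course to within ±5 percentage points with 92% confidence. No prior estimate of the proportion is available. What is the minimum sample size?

For a proportion with margin E = 0.05 at 92% confidence, z = 1.751.
With no prior estimate, use p = 0.5, which maximizes p(1−p) at 0.25.
n = 0.25 × (z/E)² = 0.25 × (1.751/0.05)² = 306.60
Round up: n = 307.

n = 307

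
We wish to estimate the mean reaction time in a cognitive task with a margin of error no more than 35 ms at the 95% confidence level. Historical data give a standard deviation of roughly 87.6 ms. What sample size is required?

25

For a mean, the margin of error is E = z·σ/√n, so n = (zσ/E)².
At 95% confidence, z = 1.960.
n = (1.960 × 87.6 / 35)² = 24.06
Round up: n = 25.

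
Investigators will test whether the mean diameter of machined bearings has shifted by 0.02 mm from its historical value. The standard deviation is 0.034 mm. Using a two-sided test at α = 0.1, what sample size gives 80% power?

For a one-sample z-test, n = ((z_{α/2} + z_β)·σ/δ)².
z_{α/2} = 1.645 (two-sided α = 0.1); z_β = 0.842 (power 80% → β = 0.2).
n = (2.487 × 0.034 / 0.02)² = 17.88
Round up: n = 18.

18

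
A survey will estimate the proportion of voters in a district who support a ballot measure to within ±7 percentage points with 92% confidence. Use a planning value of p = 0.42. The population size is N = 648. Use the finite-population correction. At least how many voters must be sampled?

124

For a proportion with margin E = 0.07 at 92% confidence, z = 1.751.
n = p̂(1−p̂)(z/E)² = 0.42 × 0.58 × (1.751/0.07)² = 152.42 — call this n₀.
Finite-population correction with N = 648: n = n₀ / (1 + (n₀−1)/N) = 152.42 / 1.234 = 123.52
Round up: n = 124.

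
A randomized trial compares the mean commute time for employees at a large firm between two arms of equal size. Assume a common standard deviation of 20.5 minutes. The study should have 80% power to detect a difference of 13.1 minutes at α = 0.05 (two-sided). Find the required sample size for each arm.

39 per group

For two equal groups, n per group = 2·((z_{α/2} + z_β)·σ/δ)².
z_{α/2} = 1.960; z_β = 0.842 (power 80%).
n = 2 × (2.802 × 20.5 / 13.1)² = 2 × 19.23 = 38.46
Round up: n = 39 per group.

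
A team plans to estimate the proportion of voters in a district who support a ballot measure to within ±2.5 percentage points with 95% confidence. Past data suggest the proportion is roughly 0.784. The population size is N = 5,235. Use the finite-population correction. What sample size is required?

For a proportion with margin E = 0.025 at 95% confidence, z = 1.960.
n = p̂(1−p̂)(z/E)² = 0.784 × 0.216 × (1.960/0.025)² = 1040.88 — call this n₀.
Finite-population correction with N = 5,235: n = n₀ / (1 + (n₀−1)/N) = 1040.88 / 1.199 = 868.12
Round up: n = 869.

869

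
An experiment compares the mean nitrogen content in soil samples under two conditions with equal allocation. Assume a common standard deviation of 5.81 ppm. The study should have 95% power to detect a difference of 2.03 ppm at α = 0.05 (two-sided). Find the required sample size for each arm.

For two equal groups, n per group = 2·((z_{α/2} + z_β)·σ/δ)².
z_{α/2} = 1.960; z_β = 1.645 (power 95%).
n = 2 × (3.605 × 5.81 / 2.03)² = 2 × 106.46 = 212.92
Round up: n = 213 per group.

213 per group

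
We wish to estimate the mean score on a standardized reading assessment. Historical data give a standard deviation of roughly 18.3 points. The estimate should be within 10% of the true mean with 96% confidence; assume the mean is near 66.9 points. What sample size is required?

For a mean, the margin of error is E = z·σ/√n, so n = (zσ/E)².
At 96% confidence, z = 2.054.
E = 10% of 66.9 = 6.69 points.
n = (2.054 × 18.3 / 6.69)² = 31.57
Round up: n = 32.

n = 32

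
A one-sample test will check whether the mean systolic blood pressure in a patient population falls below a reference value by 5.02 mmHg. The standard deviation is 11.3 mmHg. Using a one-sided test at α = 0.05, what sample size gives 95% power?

55

For a one-sample z-test, n = ((z_α + z_β)·σ/δ)².
z_α = 1.645 (one-sided α = 0.05); z_β = 1.645 (power 95% → β = 0.05).
n = (3.290 × 11.3 / 5.02)² = 54.85
Round up: n = 55.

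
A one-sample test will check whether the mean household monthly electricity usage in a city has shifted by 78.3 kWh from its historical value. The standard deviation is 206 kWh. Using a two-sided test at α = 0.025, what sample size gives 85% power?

75

For a one-sample z-test, n = ((z_{α/2} + z_β)·σ/δ)².
z_{α/2} = 2.241 (two-sided α = 0.025); z_β = 1.036 (power 85% → β = 0.15).
n = (3.277 × 206 / 78.3)² = 74.33
Round up: n = 75.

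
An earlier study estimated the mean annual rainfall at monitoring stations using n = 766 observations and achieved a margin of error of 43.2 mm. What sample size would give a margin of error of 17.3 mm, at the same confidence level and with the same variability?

n = 4777

Margin of error scales as 1/√n, so n₂ = n₁·(E₁/E₂)².
n₂ = 766 × (43.2/17.3)² = 766 × 6.236 = 4776.78
Round up: n₂ = 4777.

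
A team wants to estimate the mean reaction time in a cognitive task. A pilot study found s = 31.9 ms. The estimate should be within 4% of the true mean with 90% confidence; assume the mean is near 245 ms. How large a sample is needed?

For a mean, the margin of error is E = z·σ/√n, so n = (zσ/E)².
At 90% confidence, z = 1.645.
E = 4% of 245 = 9.8 ms.
n = (1.645 × 31.9 / 9.8)² = 28.67
Round up: n = 29.

29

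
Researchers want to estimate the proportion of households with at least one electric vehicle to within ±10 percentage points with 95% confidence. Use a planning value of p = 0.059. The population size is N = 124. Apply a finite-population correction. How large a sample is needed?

For a proportion with margin E = 0.1 at 95% confidence, z = 1.960.
n = p̂(1−p̂)(z/E)² = 0.059 × 0.941 × (1.960/0.1)² = 21.33 — call this n₀.
Finite-population correction with N = 124: n = n₀ / (1 + (n₀−1)/N) = 21.33 / 1.164 = 18.32
Round up: n = 19.

19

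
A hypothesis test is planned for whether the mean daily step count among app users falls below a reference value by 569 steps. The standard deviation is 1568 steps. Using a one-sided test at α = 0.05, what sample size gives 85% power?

55

For a one-sample z-test, n = ((z_α + z_β)·σ/δ)².
z_α = 1.645 (one-sided α = 0.05); z_β = 1.036 (power 85% → β = 0.15).
n = (2.681 × 1568 / 569)² = 54.58
Round up: n = 55.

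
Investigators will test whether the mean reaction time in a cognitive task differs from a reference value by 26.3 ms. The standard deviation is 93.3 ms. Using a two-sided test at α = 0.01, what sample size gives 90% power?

n = 188

For a one-sample z-test, n = ((z_{α/2} + z_β)·σ/δ)².
z_{α/2} = 2.576 (two-sided α = 0.01); z_β = 1.282 (power 90% → β = 0.1).
n = (3.858 × 93.3 / 26.3)² = 187.32
Round up: n = 188.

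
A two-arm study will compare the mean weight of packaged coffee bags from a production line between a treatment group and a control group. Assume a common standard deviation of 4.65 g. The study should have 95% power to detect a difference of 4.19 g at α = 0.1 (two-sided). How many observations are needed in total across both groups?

54 total

For two equal groups, n per group = 2·((z_{α/2} + z_β)·σ/δ)².
z_{α/2} = 1.645; z_β = 1.645 (power 95%).
n = 2 × (3.290 × 4.65 / 4.19)² = 2 × 13.33 = 26.66
Round up: n = 27 per group.
Total across both groups: 2 × 27 = 54.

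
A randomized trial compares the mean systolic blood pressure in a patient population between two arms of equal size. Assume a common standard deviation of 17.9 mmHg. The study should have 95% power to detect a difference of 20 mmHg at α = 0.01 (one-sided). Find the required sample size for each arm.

For two equal groups, n per group = 2·((z_α + z_β)·σ/δ)².
z_α = 2.326; z_β = 1.645 (power 95%).
n = 2 × (3.971 × 17.9 / 20)² = 2 × 12.63 = 25.26
Round up: n = 26 per group.

26 per group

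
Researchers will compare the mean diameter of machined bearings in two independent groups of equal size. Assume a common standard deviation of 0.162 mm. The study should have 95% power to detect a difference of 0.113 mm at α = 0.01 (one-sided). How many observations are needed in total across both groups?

130 total

For two equal groups, n per group = 2·((z_α + z_β)·σ/δ)².
z_α = 2.326; z_β = 1.645 (power 95%).
n = 2 × (3.971 × 0.162 / 0.113)² = 2 × 32.41 = 64.82
Round up: n = 65 per group.
Total across both groups: 2 × 65 = 130.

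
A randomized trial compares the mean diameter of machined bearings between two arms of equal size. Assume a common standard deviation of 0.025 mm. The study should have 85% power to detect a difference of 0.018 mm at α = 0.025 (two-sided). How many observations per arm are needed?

42 per group

For two equal groups, n per group = 2·((z_{α/2} + z_β)·σ/δ)².
z_{α/2} = 2.241; z_β = 1.036 (power 85%).
n = 2 × (3.277 × 0.025 / 0.018)² = 2 × 20.72 = 41.44
Round up: n = 42 per group.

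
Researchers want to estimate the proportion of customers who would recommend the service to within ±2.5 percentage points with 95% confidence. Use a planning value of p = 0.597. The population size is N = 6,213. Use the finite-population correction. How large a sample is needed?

For a proportion with margin E = 0.025 at 95% confidence, z = 1.960.
n = p̂(1−p̂)(z/E)² = 0.597 × 0.403 × (1.960/0.025)² = 1478.81 — call this n₀.
Finite-population correction with N = 6,213: n = n₀ / (1 + (n₀−1)/N) = 1478.81 / 1.238 = 1194.52
Round up: n = 1195.

1195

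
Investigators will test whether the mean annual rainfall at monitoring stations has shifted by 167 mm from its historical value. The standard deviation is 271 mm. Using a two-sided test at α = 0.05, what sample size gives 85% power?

24

For a one-sample z-test, n = ((z_{α/2} + z_β)·σ/δ)².
z_{α/2} = 1.960 (two-sided α = 0.05); z_β = 1.036 (power 85% → β = 0.15).
n = (2.996 × 271 / 167)² = 23.64
Round up: n = 24.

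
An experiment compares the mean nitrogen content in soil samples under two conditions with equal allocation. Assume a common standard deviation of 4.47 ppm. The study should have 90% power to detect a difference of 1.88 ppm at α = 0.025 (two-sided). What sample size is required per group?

141 per group

For two equal groups, n per group = 2·((z_{α/2} + z_β)·σ/δ)².
z_{α/2} = 2.241; z_β = 1.282 (power 90%).
n = 2 × (3.523 × 4.47 / 1.88)² = 2 × 70.17 = 140.34
Round up: n = 141 per group.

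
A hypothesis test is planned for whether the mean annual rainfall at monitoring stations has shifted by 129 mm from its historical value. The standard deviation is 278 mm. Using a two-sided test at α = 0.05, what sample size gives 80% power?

n = 37

For a one-sample z-test, n = ((z_{α/2} + z_β)·σ/δ)².
z_{α/2} = 1.960 (two-sided α = 0.05); z_β = 0.842 (power 80% → β = 0.2).
n = (2.802 × 278 / 129)² = 36.46
Round up: n = 37.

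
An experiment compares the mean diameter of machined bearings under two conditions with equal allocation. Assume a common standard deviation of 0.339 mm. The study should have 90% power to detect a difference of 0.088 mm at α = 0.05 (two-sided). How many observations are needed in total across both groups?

624 total

For two equal groups, n per group = 2·((z_{α/2} + z_β)·σ/δ)².
z_{α/2} = 1.960; z_β = 1.282 (power 90%).
n = 2 × (3.242 × 0.339 / 0.088)² = 2 × 155.98 = 311.96
Round up: n = 312 per group.
Total across both groups: 2 × 312 = 624.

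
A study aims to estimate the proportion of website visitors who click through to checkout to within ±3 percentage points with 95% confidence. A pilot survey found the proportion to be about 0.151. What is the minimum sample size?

548

For a proportion with margin E = 0.03 at 95% confidence, z = 1.960.
n = p̂(1−p̂)(z/E)² = 0.151 × 0.849 × (1.960/0.03)² = 547.21
Round up: n = 548.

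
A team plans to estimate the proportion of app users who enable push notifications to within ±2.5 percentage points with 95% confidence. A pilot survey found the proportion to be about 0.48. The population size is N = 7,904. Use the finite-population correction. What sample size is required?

For a proportion with margin E = 0.025 at 95% confidence, z = 1.960.
n = p̂(1−p̂)(z/E)² = 0.48 × 0.52 × (1.960/0.025)² = 1534.18 — call this n₀.
Finite-population correction with N = 7,904: n = n₀ / (1 + (n₀−1)/N) = 1534.18 / 1.194 = 1284.91
Round up: n = 1285.

1285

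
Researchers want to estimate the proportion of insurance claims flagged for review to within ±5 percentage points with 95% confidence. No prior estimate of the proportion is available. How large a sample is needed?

For a proportion with margin E = 0.05 at 95% confidence, z = 1.960.
With no prior estimate, use p = 0.5, which maximizes p(1−p) at 0.25.
n = 0.25 × (z/E)² = 0.25 × (1.960/0.05)² = 384.16
Round up: n = 385.

385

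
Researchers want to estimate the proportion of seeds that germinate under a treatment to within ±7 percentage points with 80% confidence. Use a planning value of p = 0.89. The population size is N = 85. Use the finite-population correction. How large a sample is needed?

For a proportion with margin E = 0.07 at 80% confidence, z = 1.282.
n = p̂(1−p̂)(z/E)² = 0.89 × 0.11 × (1.282/0.07)² = 32.84 — call this n₀.
Finite-population correction with N = 85: n = n₀ / (1 + (n₀−1)/N) = 32.84 / 1.375 = 23.88
Round up: n = 24.

24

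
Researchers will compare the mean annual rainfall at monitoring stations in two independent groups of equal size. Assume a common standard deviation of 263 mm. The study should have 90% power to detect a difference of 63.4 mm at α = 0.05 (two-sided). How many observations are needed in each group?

362 per group

For two equal groups, n per group = 2·((z_{α/2} + z_β)·σ/δ)².
z_{α/2} = 1.960; z_β = 1.282 (power 90%).
n = 2 × (3.242 × 263 / 63.4)² = 2 × 180.87 = 361.74
Round up: n = 362 per group.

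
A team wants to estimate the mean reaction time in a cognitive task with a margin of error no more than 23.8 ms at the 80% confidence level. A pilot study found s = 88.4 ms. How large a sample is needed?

23

For a mean, the margin of error is E = z·σ/√n, so n = (zσ/E)².
At 80% confidence, z = 1.282.
n = (1.282 × 88.4 / 23.8)² = 22.67
Round up: n = 23.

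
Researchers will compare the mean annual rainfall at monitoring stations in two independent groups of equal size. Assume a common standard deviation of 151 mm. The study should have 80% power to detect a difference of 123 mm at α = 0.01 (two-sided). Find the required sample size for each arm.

For two equal groups, n per group = 2·((z_{α/2} + z_β)·σ/δ)².
z_{α/2} = 2.576; z_β = 0.842 (power 80%).
n = 2 × (3.418 × 151 / 123)² = 2 × 17.61 = 35.22
Round up: n = 36 per group.

36 per group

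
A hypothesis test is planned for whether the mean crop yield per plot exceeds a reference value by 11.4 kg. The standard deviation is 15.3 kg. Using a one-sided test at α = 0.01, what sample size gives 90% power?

For a one-sample z-test, n = ((z_α + z_β)·σ/δ)².
z_α = 2.326 (one-sided α = 0.01); z_β = 1.282 (power 90% → β = 0.1).
n = (3.608 × 15.3 / 11.4)² = 23.45
Round up: n = 24.

n = 24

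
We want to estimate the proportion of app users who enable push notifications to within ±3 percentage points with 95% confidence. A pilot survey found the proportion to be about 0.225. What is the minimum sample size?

745

For a proportion with margin E = 0.03 at 95% confidence, z = 1.960.
n = p̂(1−p̂)(z/E)² = 0.225 × 0.775 × (1.960/0.03)² = 744.31
Round up: n = 745.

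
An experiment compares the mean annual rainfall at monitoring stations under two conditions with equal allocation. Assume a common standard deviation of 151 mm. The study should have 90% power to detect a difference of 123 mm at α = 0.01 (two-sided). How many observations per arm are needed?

For two equal groups, n per group = 2·((z_{α/2} + z_β)·σ/δ)².
z_{α/2} = 2.576; z_β = 1.282 (power 90%).
n = 2 × (3.858 × 151 / 123)² = 2 × 22.43 = 44.86
Round up: n = 45 per group.

45 per group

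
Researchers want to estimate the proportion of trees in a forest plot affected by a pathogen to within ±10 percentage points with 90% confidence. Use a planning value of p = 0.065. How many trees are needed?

n = 17

For a proportion with margin E = 0.1 at 90% confidence, z = 1.645.
n = p̂(1−p̂)(z/E)² = 0.065 × 0.935 × (1.645/0.1)² = 16.45
Round up: n = 17.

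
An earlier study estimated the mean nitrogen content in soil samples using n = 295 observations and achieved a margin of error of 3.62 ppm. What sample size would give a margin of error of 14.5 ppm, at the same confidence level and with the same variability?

19

Margin of error scales as 1/√n, so n₂ = n₁·(E₁/E₂)².
n₂ = 295 × (3.62/14.5)² = 295 × 0.06233 = 18.39
Round up: n₂ = 19.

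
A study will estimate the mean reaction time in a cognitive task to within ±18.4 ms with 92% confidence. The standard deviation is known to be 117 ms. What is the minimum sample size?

For a mean, the margin of error is E = z·σ/√n, so n = (zσ/E)².
At 92% confidence, z = 1.751.
n = (1.751 × 117 / 18.4)² = 123.97
Round up: n = 124.

124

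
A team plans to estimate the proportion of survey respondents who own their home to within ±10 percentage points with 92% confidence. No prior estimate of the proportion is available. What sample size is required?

77

For a proportion with margin E = 0.1 at 92% confidence, z = 1.751.
With no prior estimate, use p = 0.5, which maximizes p(1−p) at 0.25.
n = 0.25 × (z/E)² = 0.25 × (1.751/0.1)² = 76.65
Round up: n = 77.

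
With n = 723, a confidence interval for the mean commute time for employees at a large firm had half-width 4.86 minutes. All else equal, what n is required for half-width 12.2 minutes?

Margin of error scales as 1/√n, so n₂ = n₁·(E₁/E₂)².
n₂ = 723 × (4.86/12.2)² = 723 × 0.1587 = 114.74
Round up: n₂ = 115.

115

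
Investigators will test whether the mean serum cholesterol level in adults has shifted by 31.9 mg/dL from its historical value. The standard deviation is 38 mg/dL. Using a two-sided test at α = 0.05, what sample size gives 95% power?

19

For a one-sample z-test, n = ((z_{α/2} + z_β)·σ/δ)².
z_{α/2} = 1.960 (two-sided α = 0.05); z_β = 1.645 (power 95% → β = 0.05).
n = (3.605 × 38 / 31.9)² = 18.44
Round up: n = 19.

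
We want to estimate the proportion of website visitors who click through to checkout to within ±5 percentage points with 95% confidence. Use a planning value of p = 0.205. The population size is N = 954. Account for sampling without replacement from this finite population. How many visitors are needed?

199

For a proportion with margin E = 0.05 at 95% confidence, z = 1.960.
n = p̂(1−p̂)(z/E)² = 0.205 × 0.795 × (1.960/0.05)² = 250.43 — call this n₀.
Finite-population correction with N = 954: n = n₀ / (1 + (n₀−1)/N) = 250.43 / 1.261 = 198.60
Round up: n = 199.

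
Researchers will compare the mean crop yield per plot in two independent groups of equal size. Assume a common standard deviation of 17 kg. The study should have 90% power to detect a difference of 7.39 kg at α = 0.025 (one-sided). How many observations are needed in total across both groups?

For two equal groups, n per group = 2·((z_α + z_β)·σ/δ)².
z_α = 1.960; z_β = 1.282 (power 90%).
n = 2 × (3.242 × 17 / 7.39)² = 2 × 55.62 = 111.24
Round up: n = 112 per group.
Total across both groups: 2 × 112 = 224.

224 total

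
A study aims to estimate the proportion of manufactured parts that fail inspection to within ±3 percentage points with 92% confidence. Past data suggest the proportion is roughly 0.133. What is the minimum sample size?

n = 393

For a proportion with margin E = 0.03 at 92% confidence, z = 1.751.
n = p̂(1−p̂)(z/E)² = 0.133 × 0.867 × (1.751/0.03)² = 392.83
Round up: n = 393.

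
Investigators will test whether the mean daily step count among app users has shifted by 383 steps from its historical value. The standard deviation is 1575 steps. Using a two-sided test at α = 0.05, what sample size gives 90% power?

For a one-sample z-test, n = ((z_{α/2} + z_β)·σ/δ)².
z_{α/2} = 1.960 (two-sided α = 0.05); z_β = 1.282 (power 90% → β = 0.1).
n = (3.242 × 1575 / 383)² = 177.74
Round up: n = 178.

178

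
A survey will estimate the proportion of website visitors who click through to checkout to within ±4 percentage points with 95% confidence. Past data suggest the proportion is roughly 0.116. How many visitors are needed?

247

For a proportion with margin E = 0.04 at 95% confidence, z = 1.960.
n = p̂(1−p̂)(z/E)² = 0.116 × 0.884 × (1.960/0.04)² = 246.21
Round up: n = 247.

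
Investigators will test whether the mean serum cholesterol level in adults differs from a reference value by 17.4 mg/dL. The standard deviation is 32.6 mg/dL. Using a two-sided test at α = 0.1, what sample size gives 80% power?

For a one-sample z-test, n = ((z_{α/2} + z_β)·σ/δ)².
z_{α/2} = 1.645 (two-sided α = 0.1); z_β = 0.842 (power 80% → β = 0.2).
n = (2.487 × 32.6 / 17.4)² = 21.71
Round up: n = 22.

22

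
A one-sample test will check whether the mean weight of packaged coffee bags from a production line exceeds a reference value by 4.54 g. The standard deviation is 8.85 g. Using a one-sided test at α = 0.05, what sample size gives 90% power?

For a one-sample z-test, n = ((z_α + z_β)·σ/δ)².
z_α = 1.645 (one-sided α = 0.05); z_β = 1.282 (power 90% → β = 0.1).
n = (2.927 × 8.85 / 4.54)² = 32.56
Round up: n = 33.

33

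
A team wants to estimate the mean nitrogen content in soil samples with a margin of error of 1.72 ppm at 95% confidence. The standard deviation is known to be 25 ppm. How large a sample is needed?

812

For a mean, the margin of error is E = z·σ/√n, so n = (zσ/E)².
At 95% confidence, z = 1.960.
n = (1.960 × 25 / 1.72)² = 811.59
Round up: n = 812.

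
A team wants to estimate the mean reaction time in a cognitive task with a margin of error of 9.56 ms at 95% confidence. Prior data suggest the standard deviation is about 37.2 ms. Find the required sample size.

59

For a mean, the margin of error is E = z·σ/√n, so n = (zσ/E)².
At 95% confidence, z = 1.960.
n = (1.960 × 37.2 / 9.56)² = 58.17
Round up: n = 59.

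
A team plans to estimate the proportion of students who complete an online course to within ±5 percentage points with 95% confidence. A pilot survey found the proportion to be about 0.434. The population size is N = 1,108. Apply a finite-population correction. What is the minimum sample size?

For a proportion with margin E = 0.05 at 95% confidence, z = 1.960.
n = p̂(1−p̂)(z/E)² = 0.434 × 0.566 × (1.960/0.05)² = 377.47 — call this n₀.
Finite-population correction with N = 1,108: n = n₀ / (1 + (n₀−1)/N) = 377.47 / 1.34 = 281.69
Round up: n = 282.

n = 282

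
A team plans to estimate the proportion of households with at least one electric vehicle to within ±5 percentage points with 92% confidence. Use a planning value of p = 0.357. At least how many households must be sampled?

For a proportion with margin E = 0.05 at 92% confidence, z = 1.751.
n = p̂(1−p̂)(z/E)² = 0.357 × 0.643 × (1.751/0.05)² = 281.52
Round up: n = 282.

282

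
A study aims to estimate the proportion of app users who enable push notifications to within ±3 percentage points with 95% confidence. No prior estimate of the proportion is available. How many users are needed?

For a proportion with margin E = 0.03 at 95% confidence, z = 1.960.
With no prior estimate, use p = 0.5, which maximizes p(1−p) at 0.25.
n = 0.25 × (z/E)² = 0.25 × (1.960/0.03)² = 1067.11
Round up: n = 1068.

n = 1068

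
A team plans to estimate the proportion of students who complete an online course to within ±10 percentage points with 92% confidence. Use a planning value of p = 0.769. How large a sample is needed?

n = 55

For a proportion with margin E = 0.1 at 92% confidence, z = 1.751.
n = p̂(1−p̂)(z/E)² = 0.769 × 0.231 × (1.751/0.1)² = 54.46
Round up: n = 55.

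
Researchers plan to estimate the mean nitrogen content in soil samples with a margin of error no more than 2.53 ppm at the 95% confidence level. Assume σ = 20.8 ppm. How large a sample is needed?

260

For a mean, the margin of error is E = z·σ/√n, so n = (zσ/E)².
At 95% confidence, z = 1.960.
n = (1.960 × 20.8 / 2.53)² = 259.66
Round up: n = 260.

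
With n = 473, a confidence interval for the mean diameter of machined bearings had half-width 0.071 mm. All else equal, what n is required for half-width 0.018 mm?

Margin of error scales as 1/√n, so n₂ = n₁·(E₁/E₂)².
n₂ = 473 × (0.071/0.018)² = 473 × 15.56 = 7359.88
Round up: n₂ = 7360.

7360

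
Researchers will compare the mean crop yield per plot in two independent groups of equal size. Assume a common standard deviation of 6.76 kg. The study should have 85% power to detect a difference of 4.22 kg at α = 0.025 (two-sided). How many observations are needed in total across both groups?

For two equal groups, n per group = 2·((z_{α/2} + z_β)·σ/δ)².
z_{α/2} = 2.241; z_β = 1.036 (power 85%).
n = 2 × (3.277 × 6.76 / 4.22)² = 2 × 27.56 = 55.12
Round up: n = 56 per group.
Total across both groups: 2 × 56 = 112.

112 total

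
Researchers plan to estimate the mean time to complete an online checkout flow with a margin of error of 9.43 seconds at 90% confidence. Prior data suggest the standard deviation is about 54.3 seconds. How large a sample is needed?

n = 90

For a mean, the margin of error is E = z·σ/√n, so n = (zσ/E)².
At 90% confidence, z = 1.645.
n = (1.645 × 54.3 / 9.43)² = 89.72
Round up: n = 90.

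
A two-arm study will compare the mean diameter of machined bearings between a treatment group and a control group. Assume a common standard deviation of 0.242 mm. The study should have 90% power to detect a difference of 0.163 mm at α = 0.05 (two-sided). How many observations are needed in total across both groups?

94 total

For two equal groups, n per group = 2·((z_{α/2} + z_β)·σ/δ)².
z_{α/2} = 1.960; z_β = 1.282 (power 90%).
n = 2 × (3.242 × 0.242 / 0.163)² = 2 × 23.17 = 46.34
Round up: n = 47 per group.
Total across both groups: 2 × 47 = 94.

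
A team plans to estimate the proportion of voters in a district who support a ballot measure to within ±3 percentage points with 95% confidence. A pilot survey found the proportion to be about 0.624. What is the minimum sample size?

For a proportion with margin E = 0.03 at 95% confidence, z = 1.960.
n = p̂(1−p̂)(z/E)² = 0.624 × 0.376 × (1.960/0.03)² = 1001.48
Round up: n = 1002.

n = 1002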